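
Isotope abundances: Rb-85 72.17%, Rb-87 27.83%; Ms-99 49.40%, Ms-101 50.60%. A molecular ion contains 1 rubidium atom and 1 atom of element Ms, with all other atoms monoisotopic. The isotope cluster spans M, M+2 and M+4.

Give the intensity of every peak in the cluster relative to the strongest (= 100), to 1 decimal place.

70.9 : 100.0 : 28.0

Rubidium pattern (n=1): 0.7217 : 0.2783
Element Ms pattern (n=1): 0.4940 : 0.5060
Convolve the two distributions (both contribute in 2-u steps):
  M: 0.7217×0.4940 = 0.356520
  M+2: 0.7217×0.5060 + 0.2783×0.4940 = 0.502660
  M+4: 0.2783×0.5060 = 0.140820
Scale to base peak (0.502660) = 100: 70.9 : 100.0 : 28.0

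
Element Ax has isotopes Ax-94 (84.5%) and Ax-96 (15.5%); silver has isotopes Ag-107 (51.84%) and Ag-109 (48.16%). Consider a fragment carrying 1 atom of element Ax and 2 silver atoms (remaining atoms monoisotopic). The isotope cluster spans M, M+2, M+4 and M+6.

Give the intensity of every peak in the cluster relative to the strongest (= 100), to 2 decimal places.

Element Ax pattern (n=1): 0.8450 : 0.1550
Silver pattern (n=2): 0.26873856 : 0.49932288 : 0.23193856
Convolve the two distributions (both contribute in 2-u steps):
  M: 0.8450×0.26873856 = 0.227084
  M+2: 0.8450×0.49932288 + 0.1550×0.26873856 = 0.463582
  M+4: 0.8450×0.23193856 + 0.1550×0.49932288 = 0.273383
  M+6: 0.1550×0.23193856 = 0.035950
Scale to base peak (0.463582) = 100: 48.98 : 100.00 : 58.97 : 7.75

48.98 : 100.00 : 58.97 : 7.75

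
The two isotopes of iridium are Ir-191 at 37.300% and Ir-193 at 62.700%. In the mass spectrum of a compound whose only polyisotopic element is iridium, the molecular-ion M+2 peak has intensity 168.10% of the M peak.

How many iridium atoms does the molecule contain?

1

For n independent Ir atoms, I(M+2)/I(M) = n · (abundance Ir-193) / (abundance Ir-191) = n · 0.62700/0.37300.
n = 1.6810 × 0.37300/0.62700 = 1.00 ≈ 1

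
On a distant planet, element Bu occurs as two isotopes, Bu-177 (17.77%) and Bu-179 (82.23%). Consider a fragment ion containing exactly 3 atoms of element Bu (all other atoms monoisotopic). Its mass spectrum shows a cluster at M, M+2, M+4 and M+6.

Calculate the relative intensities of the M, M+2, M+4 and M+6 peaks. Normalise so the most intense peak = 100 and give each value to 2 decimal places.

1.01 : 14.01 : 64.83 : 100.00

The 3 Bu atoms are independent, so intensities follow the terms of (0.1777 + 0.8223)^3.
P(M) = 0.1777^3 = 0.005611
P(M+2) = 3 × 0.1777^2 × 0.8223^1 = 0.077898
P(M+4) = 3 × 0.1777^1 × 0.8223^2 = 0.360470
P(M+6) = 0.8223^3 = 0.556021
The M+6 peak is largest (0.556021); scaling to 100 gives 1.01 : 14.01 : 64.83 : 100.00.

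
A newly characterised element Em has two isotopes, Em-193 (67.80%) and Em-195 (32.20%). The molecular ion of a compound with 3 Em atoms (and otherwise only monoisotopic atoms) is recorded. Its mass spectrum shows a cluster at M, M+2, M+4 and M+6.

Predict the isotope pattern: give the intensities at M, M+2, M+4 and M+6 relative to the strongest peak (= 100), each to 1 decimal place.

70.2 : 100.0 : 47.5 : 7.5

Expanding (0.6780 + 0.3220)^3:
P(M) = 0.6780^3 = 0.311666
P(M+2) = 3 × 0.6780^2 × 0.3220^1 = 0.444055
P(M+4) = 3 × 0.6780^1 × 0.3220^2 = 0.210893
P(M+6) = 0.3220^3 = 0.033386
The M+2 peak is largest (0.444055); scaling to 100 gives 70.2 : 100.0 : 47.5 : 7.5.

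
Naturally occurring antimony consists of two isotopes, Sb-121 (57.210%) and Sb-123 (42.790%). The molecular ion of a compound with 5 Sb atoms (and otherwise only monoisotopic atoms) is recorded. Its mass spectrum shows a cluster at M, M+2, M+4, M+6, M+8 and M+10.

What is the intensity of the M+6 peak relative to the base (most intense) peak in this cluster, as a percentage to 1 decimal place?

Binomial terms of (0.57210 + 0.42790)^5: M 0.0613, M+2 0.2292, M+4 0.3428, M+6 0.2564, M+8 0.0959, M+10 0.0143 → M+4 is the base peak.
P(M+4) = C(5,2) × 0.57210^3 × 0.42790^2 = 10 × 0.18724742 × 0.18309841 = 0.342847 (base)
P(M+6) = C(5,3) × 0.57210^2 × 0.42790^3 = 10 × 0.32729841 × 0.07834781 = 0.256431
Relative intensity = 0.256431 / 0.342847 × 100 = 74.8

74.8%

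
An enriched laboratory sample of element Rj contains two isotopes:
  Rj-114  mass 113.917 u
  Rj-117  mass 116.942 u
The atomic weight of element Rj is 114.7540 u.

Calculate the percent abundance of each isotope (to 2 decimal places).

Writing the weighted mean with unknown fraction x of Rj-114:
113.917·x + 116.942·(1 − x) = 114.7540
(113.917 − 116.942)·x = 114.7540 − 116.942
x = -2.1880 / -3.025 = 0.72331 → 72.33% Rj-114, 27.67% Rj-117.

Rj-114: 72.33%, Rj-117: 27.67%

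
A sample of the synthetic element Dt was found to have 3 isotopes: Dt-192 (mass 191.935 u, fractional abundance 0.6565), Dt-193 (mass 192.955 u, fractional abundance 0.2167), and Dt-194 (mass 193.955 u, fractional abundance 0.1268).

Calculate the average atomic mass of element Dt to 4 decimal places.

192.4122 u

Average mass = Σ (abundance × isotope mass) = 0.6565 × 191.935 + 0.2167 × 192.955 + 0.1268 × 193.955
= 126.00533 + 41.81335 + 24.59349 = 192.41217 u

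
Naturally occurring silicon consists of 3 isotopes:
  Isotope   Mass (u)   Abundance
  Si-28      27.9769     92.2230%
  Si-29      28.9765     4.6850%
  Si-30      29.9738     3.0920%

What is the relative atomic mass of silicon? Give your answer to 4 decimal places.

Average mass = Σ (abundance × isotope mass) = 0.922230 × 27.9769 + 0.046850 × 28.9765 + 0.030920 × 29.9738
= 25.80114 + 1.35755 + 0.92679 = 28.08548 u

28.0855 u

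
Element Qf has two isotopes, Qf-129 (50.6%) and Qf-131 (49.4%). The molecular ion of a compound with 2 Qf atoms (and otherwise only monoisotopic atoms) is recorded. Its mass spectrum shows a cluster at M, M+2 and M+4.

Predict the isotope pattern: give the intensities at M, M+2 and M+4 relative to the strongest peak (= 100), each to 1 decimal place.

Expanding (0.506 + 0.494)^2:
P(M) = 0.506^2 = 0.256036
P(M+2) = 2 × 0.506^1 × 0.494^1 = 0.499928
P(M+4) = 0.494^2 = 0.244036
The M+2 peak is largest (0.499928); scaling to 100 gives 51.2 : 100.0 : 48.8.

51.2 : 100.0 : 48.8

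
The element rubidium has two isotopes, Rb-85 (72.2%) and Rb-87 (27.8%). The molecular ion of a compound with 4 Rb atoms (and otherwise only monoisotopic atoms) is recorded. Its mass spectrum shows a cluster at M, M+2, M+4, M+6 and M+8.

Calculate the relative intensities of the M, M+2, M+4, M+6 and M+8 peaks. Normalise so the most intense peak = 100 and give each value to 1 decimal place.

64.9 : 100.0 : 57.8 : 14.8 : 1.4

The 4 Rb atoms are independent, so intensities follow the terms of (0.722 + 0.278)^4.
P(M) = 0.722^4 = 0.271737
P(M+2) = 4 × 0.722^3 × 0.278^1 = 0.418520
P(M+4) = 6 × 0.722^2 × 0.278^2 = 0.241721
P(M+6) = 4 × 0.722^1 × 0.278^3 = 0.062049
P(M+8) = 0.278^4 = 0.005973
The M+2 peak is largest (0.418520); scaling to 100 gives 64.9 : 100.0 : 57.8 : 14.8 : 1.4.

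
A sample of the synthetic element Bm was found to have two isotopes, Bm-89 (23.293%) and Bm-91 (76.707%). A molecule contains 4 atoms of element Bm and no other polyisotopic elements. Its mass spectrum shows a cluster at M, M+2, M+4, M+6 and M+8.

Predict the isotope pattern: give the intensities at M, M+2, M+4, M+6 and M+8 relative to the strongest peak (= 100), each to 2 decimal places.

0.70 : 9.22 : 45.55 : 100.00 : 82.33

Each Bm atom is independently Bm-89 (p = 0.23293) or Bm-91 (q = 0.76707); the cluster is the binomial expansion (p + q)^4.
P(M) = 0.23293^4 = 0.002944
P(M+2) = 4 × 0.23293^3 × 0.76707^1 = 0.038777
P(M+4) = 6 × 0.23293^2 × 0.76707^2 = 0.191546
P(M+6) = 4 × 0.23293^1 × 0.76707^3 = 0.420524
P(M+8) = 0.76707^4 = 0.346210
The M+6 peak is largest (0.420524); scaling to 100 gives 0.70 : 9.22 : 45.55 : 100.00 : 82.33.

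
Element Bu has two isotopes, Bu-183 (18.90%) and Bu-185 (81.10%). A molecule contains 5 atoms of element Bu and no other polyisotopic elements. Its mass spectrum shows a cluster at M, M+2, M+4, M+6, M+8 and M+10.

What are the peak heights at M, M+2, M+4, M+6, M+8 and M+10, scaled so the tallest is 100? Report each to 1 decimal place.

0.1 : 1.3 : 10.9 : 46.6 : 100.0 : 85.8

The 5 Bu atoms are independent, so intensities follow the terms of (0.1890 + 0.8110)^5.
P(M) = 0.1890^5 = 0.000241
P(M+2) = 5 × 0.1890^4 × 0.8110^1 = 0.005174
P(M+4) = 10 × 0.1890^3 × 0.8110^2 = 0.044405
P(M+6) = 10 × 0.1890^2 × 0.8110^3 = 0.190540
P(M+8) = 5 × 0.1890^1 × 0.8110^4 = 0.408804
P(M+10) = 0.8110^5 = 0.350836
The M+8 peak is largest (0.408804); scaling to 100 gives 0.1 : 1.3 : 10.9 : 46.6 : 100.0 : 85.8.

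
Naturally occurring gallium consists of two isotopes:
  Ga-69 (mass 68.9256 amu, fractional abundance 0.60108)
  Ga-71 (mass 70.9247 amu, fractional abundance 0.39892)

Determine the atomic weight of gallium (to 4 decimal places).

Weight each isotope mass by its fractional abundance: 0.60108 × 68.9256 + 0.39892 × 70.9247
= 41.42980 + 28.29328 = 69.72308 amu

69.7231 amu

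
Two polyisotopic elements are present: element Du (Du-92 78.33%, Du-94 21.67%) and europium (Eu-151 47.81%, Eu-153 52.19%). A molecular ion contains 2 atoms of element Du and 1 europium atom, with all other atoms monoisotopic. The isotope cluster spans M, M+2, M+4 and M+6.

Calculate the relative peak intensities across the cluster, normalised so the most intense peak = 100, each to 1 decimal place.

60.8 : 100.0 : 41.4 : 5.1

Element Du pattern (n=2): 0.61355889 : 0.33948222 : 0.04695889
Europium pattern (n=1): 0.4781 : 0.5219
Convolve the two distributions (both contribute in 2-u steps):
  M: 0.61355889×0.4781 = 0.293343
  M+2: 0.61355889×0.5219 + 0.33948222×0.4781 = 0.482523
  M+4: 0.33948222×0.5219 + 0.04695889×0.4781 = 0.199627
  M+6: 0.04695889×0.5219 = 0.024508
Scale to base peak (0.482523) = 100: 60.8 : 100.0 : 41.4 : 5.1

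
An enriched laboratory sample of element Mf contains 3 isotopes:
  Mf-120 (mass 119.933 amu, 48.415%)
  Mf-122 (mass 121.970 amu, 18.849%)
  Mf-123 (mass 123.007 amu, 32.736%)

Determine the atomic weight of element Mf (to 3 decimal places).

121.323 amu

The abundance-weighted mean is 0.48415 × 119.933 + 0.18849 × 121.970 + 0.32736 × 123.007
= 58.0656 + 22.9901 + 40.2676 = 121.3233 amu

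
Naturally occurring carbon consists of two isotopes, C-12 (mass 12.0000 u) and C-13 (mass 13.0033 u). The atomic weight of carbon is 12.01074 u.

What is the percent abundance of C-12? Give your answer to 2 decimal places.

98.93%

Let x be the fractional abundance of C-12; then C-13 has abundance 1 − x.
12.0000·x + 13.0033·(1 − x) = 12.01074
(12.0000 − 13.0033)·x = 12.01074 − 13.0033
x = -0.99256 / -1.0033 = 0.98930 → 98.93% C-12, 1.07% C-13.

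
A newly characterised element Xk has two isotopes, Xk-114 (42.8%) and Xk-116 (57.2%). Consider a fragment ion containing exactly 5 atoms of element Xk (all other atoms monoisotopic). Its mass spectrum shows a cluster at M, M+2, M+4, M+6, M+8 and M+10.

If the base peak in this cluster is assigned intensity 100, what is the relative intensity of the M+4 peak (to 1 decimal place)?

74.8

Term probabilities: M 0.0144, M+2 0.0960, M+4 0.2565, M+6 0.3428, M+8 0.2291, M+10 0.0612. Base peak = M+6.
P(M+6) = C(5,3) × 0.428^2 × 0.572^3 = 10 × 0.183184 × 0.18714925 = 0.342827 (base)
P(M+4) = C(5,2) × 0.428^3 × 0.572^2 = 10 × 0.07840275 × 0.327184 = 0.256521
Relative intensity = 0.256521 / 0.342827 × 100 = 74.8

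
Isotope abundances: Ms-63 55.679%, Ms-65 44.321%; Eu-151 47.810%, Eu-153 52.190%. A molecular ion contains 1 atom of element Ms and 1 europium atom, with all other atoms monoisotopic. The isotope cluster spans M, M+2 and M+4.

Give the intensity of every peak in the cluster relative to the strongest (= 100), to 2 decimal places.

52.98 : 100.00 : 46.03

Element Ms pattern (n=1): 0.55679 : 0.44321
Europium pattern (n=1): 0.4781 : 0.5219
Convolve the two distributions (both contribute in 2-u steps):
  M: 0.55679×0.4781 = 0.266201
  M+2: 0.55679×0.5219 + 0.44321×0.4781 = 0.502487
  M+4: 0.44321×0.5219 = 0.231311
Scale to base peak (0.502487) = 100: 52.98 : 100.00 : 46.03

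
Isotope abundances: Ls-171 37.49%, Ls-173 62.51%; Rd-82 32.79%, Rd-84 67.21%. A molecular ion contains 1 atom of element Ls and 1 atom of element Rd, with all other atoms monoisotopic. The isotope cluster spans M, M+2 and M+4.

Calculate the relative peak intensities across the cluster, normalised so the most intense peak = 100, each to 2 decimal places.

Element Ls pattern (n=1): 0.3749 : 0.6251
Element Rd pattern (n=1): 0.3279 : 0.6721
Convolve the two distributions (both contribute in 2-u steps):
  M: 0.3749×0.3279 = 0.122930
  M+2: 0.3749×0.6721 + 0.6251×0.3279 = 0.456941
  M+4: 0.6251×0.6721 = 0.420130
Scale to base peak (0.456941) = 100: 26.90 : 100.00 : 91.94

26.90 : 100.00 : 91.94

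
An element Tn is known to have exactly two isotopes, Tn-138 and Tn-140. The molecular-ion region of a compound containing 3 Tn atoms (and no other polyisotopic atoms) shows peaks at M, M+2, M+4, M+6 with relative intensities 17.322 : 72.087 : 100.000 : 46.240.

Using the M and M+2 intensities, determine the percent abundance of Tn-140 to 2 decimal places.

Let p = fractional abundance of Tn-138. I(M+2)/I(M) = [C(3,1)·p^2·(1−p)] / p^3 = 3·(1−p)/p = 72.087/17.322 = 4.1616
(1−p)/p = 4.1616/3 = 1.3872  ⇒  p = 1/(1 + 1.3872) = 0.4189
Tn-138: 41.89%, Tn-140: 58.11%.

58.11%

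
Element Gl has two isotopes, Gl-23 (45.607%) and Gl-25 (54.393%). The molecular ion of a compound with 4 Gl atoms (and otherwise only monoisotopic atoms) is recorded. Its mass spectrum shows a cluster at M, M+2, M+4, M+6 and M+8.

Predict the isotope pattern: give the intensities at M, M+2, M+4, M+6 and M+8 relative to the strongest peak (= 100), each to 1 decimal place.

Each Gl atom is independently Gl-23 (p = 0.45607) or Gl-25 (q = 0.54393); the cluster is the binomial expansion (p + q)^4.
P(M) = 0.45607^4 = 0.043264
P(M+2) = 4 × 0.45607^3 × 0.54393^1 = 0.206394
P(M+4) = 6 × 0.45607^2 × 0.54393^2 = 0.369233
P(M+6) = 4 × 0.45607^1 × 0.54393^3 = 0.293576
P(M+8) = 0.54393^4 = 0.087533
The M+4 peak is largest (0.369233); scaling to 100 gives 11.7 : 55.9 : 100.0 : 79.5 : 23.7.

11.7 : 55.9 : 100.0 : 79.5 : 23.7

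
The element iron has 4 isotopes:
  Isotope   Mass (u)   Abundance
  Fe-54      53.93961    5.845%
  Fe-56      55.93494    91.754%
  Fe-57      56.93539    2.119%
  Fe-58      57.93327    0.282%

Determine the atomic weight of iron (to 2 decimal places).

Ar = Σ fᵢ·mᵢ = 0.05845 × 53.93961 + 0.91754 × 55.93494 + 0.02119 × 56.93539 + 0.00282 × 57.93327
= 3.152770 + 51.322545 + 1.206461 + 0.163372 = 55.845148 u

55.85 u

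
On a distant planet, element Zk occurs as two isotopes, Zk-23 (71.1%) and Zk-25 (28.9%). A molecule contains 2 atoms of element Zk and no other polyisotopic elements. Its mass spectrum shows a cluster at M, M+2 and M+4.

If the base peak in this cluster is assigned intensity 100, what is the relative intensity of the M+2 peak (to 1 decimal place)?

(0.711 + 0.289)^2 gives M 0.5055, M+2 0.4110, M+4 0.0835; the largest is M.
P(M) = C(2,0) × 0.711^2 × 0.289^0 = 1 × 0.505521 × 1.0000 = 0.505521 (base)
P(M+2) = C(2,1) × 0.711^1 × 0.289^1 = 2 × 0.7110 × 0.2890 = 0.410958
Relative intensity = 0.410958 / 0.505521 × 100 = 81.3

81.3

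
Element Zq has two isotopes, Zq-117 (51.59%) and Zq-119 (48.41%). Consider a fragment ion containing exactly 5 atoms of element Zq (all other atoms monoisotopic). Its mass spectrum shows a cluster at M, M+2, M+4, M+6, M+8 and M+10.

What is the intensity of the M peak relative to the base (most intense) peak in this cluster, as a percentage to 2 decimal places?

11.36%

Binomial terms of (0.5159 + 0.4841)^5: M 0.0365, M+2 0.1715, M+4 0.3218, M+6 0.3020, M+8 0.1417, M+10 0.0266 → M+4 is the base peak.
P(M+4) = C(5,2) × 0.5159^3 × 0.4841^2 = 10 × 0.13730823 × 0.23435281 = 0.321786 (base)
P(M) = C(5,0) × 0.5159^5 × 0.4841^0 = 1 × 0.03654497 × 1.0000 = 0.036545
Relative intensity = 0.036545 / 0.321786 × 100 = 11.36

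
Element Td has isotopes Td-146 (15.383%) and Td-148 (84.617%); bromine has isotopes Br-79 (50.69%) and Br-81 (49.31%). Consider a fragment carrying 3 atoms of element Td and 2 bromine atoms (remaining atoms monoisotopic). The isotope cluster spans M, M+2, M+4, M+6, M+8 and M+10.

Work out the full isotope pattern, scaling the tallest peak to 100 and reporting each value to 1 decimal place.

Element Td pattern (n=3): 0.00364018 : 0.06007046 : 0.33042853 : 0.60586082
Bromine pattern (n=2): 0.25694761 : 0.49990478 : 0.24314761
Convolve the two distributions (both contribute in 2-u steps):
  M: 0.00364018×0.25694761 = 0.000935
  M+2: 0.00364018×0.49990478 + 0.06007046×0.25694761 = 0.017255
  M+4: 0.00364018×0.24314761 + 0.06007046×0.49990478 + 0.33042853×0.25694761 = 0.115817
  M+6: 0.06007046×0.24314761 + 0.33042853×0.49990478 + 0.60586082×0.25694761 = 0.335463
  M+8: 0.33042853×0.24314761 + 0.60586082×0.49990478 = 0.383216
  M+10: 0.60586082×0.24314761 = 0.147314
Scale to base peak (0.383216) = 100: 0.2 : 4.5 : 30.2 : 87.5 : 100.0 : 38.4

0.2 : 4.5 : 30.2 : 87.5 : 100.0 : 38.4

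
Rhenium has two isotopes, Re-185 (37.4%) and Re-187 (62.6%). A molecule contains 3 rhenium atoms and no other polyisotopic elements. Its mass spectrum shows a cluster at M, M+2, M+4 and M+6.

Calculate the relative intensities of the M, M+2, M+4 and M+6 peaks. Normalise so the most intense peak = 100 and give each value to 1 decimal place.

Each Re atom is independently Re-185 (p = 0.374) or Re-187 (q = 0.626); the cluster is the binomial expansion (p + q)^3.
P(M) = 0.374^3 = 0.052314
P(M+2) = 3 × 0.374^2 × 0.626^1 = 0.262687
P(M+4) = 3 × 0.374^1 × 0.626^2 = 0.439685
P(M+6) = 0.626^3 = 0.245314
The M+4 peak is largest (0.439685); scaling to 100 gives 11.9 : 59.7 : 100.0 : 55.8.

11.9 : 59.7 : 100.0 : 55.8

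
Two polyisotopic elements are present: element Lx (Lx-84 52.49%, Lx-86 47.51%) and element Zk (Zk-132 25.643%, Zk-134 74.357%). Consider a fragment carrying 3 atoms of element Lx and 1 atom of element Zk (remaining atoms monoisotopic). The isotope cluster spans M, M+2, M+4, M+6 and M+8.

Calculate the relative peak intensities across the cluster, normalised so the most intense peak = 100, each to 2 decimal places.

9.68 : 54.35 : 100.00 : 76.16 : 20.81

Element Lx pattern (n=3): 0.14462045 : 0.39269867 : 0.3554413 : 0.10723958
Element Zk pattern (n=1): 0.25643 : 0.74357
Convolve the two distributions (both contribute in 2-u steps):
  M: 0.14462045×0.25643 = 0.037085
  M+2: 0.14462045×0.74357 + 0.39269867×0.25643 = 0.208235
  M+4: 0.39269867×0.74357 + 0.3554413×0.25643 = 0.383145
  M+6: 0.3554413×0.74357 + 0.10723958×0.25643 = 0.291795
  M+8: 0.10723958×0.74357 = 0.079740
Scale to base peak (0.383145) = 100: 9.68 : 54.35 : 100.00 : 76.16 : 20.81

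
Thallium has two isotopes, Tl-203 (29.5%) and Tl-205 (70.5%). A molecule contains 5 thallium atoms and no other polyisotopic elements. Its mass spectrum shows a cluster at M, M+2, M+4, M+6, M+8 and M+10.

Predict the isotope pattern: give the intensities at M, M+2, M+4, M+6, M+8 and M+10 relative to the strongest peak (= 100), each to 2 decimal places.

Each Tl atom is independently Tl-203 (p = 0.295) or Tl-205 (q = 0.705); the cluster is the binomial expansion (p + q)^5.
P(M) = 0.295^5 = 0.002234
P(M+2) = 5 × 0.295^4 × 0.705^1 = 0.026696
P(M+4) = 10 × 0.295^3 × 0.705^2 = 0.127598
P(M+6) = 10 × 0.295^2 × 0.705^3 = 0.304938
P(M+8) = 5 × 0.295^1 × 0.705^4 = 0.364375
P(M+10) = 0.705^5 = 0.174159
The M+8 peak is largest (0.364375); scaling to 100 gives 0.61 : 7.33 : 35.02 : 83.69 : 100.00 : 47.80.

0.61 : 7.33 : 35.02 : 83.69 : 100.00 : 47.80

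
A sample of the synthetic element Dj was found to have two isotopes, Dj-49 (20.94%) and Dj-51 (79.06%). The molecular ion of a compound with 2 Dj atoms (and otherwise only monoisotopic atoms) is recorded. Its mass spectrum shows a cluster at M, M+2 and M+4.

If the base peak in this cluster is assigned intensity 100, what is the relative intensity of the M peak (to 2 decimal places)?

(0.2094 + 0.7906)^2 gives M 0.0438, M+2 0.3311, M+4 0.6250; the largest is M+4.
P(M+4) = C(2,2) × 0.2094^0 × 0.7906^2 = 1 × 1.0000 × 0.62504836 = 0.625048 (base)
P(M) = C(2,0) × 0.2094^2 × 0.7906^0 = 1 × 0.04384836 × 1.0000 = 0.043848
Relative intensity = 0.043848 / 0.625048 × 100 = 7.02

7.02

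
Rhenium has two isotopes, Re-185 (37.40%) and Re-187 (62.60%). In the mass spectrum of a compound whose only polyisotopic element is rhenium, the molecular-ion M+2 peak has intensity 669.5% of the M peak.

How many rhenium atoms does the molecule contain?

For n independent Re atoms, I(M+2)/I(M) = n · (abundance Re-187) / (abundance Re-185) = n · 0.6260/0.3740.
n = 6.695 × 0.3740/0.6260 = 4.00 ≈ 4

4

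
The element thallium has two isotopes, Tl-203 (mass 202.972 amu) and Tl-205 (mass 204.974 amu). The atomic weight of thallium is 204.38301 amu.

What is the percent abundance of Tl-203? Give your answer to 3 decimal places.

With x = fraction of Tl-203 (so Tl-205 is 1 − x):
202.972·x + 204.974·(1 − x) = 204.38301
(202.972 − 204.974)·x = 204.38301 − 204.974
x = -0.59099 / -2.002 = 0.29520 → 29.520% Tl-203, 70.480% Tl-205.

29.520%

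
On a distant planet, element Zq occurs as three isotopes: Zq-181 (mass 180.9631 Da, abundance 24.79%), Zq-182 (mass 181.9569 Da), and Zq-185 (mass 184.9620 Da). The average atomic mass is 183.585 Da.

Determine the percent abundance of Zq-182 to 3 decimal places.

The remaining 75.21% is split between Zq-182 (fraction x) and Zq-185 (fraction 0.7521 − x).
Substituting: 181.9569x + 184.9620(0.7521 − x) = 138.72424751
(181.9569 − 184.9620)x = -0.38567269  ⇒  x = 0.12834, y = 0.62376
Zq-182: 12.834%, Zq-185: 62.376%.

12.834%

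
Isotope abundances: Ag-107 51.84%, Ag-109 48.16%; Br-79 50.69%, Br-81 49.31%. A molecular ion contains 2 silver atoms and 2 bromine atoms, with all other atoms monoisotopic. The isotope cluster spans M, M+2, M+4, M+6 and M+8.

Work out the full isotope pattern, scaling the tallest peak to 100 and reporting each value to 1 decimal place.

Silver pattern (n=2): 0.26873856 : 0.49932288 : 0.23193856
Bromine pattern (n=2): 0.25694761 : 0.49990478 : 0.24314761
Convolve the two distributions (both contribute in 2-u steps):
  M: 0.26873856×0.25694761 = 0.069052
  M+2: 0.26873856×0.49990478 + 0.49932288×0.25694761 = 0.262644
  M+4: 0.26873856×0.24314761 + 0.49932288×0.49990478 + 0.23193856×0.25694761 = 0.374553
  M+6: 0.49932288×0.24314761 + 0.23193856×0.49990478 = 0.237356
  M+8: 0.23193856×0.24314761 = 0.056395
Scale to base peak (0.374553) = 100: 18.4 : 70.1 : 100.0 : 63.4 : 15.1

18.4 : 70.1 : 100.0 : 63.4 : 15.1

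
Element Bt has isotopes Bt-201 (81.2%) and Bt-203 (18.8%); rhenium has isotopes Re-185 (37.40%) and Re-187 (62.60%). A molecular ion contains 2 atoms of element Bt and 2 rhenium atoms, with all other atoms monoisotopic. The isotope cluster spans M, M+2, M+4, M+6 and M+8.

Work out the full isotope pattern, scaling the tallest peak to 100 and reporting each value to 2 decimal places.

Element Bt pattern (n=2): 0.659344 : 0.305312 : 0.035344
Rhenium pattern (n=2): 0.139876 : 0.468248 : 0.391876
Convolve the two distributions (both contribute in 2-u steps):
  M: 0.659344×0.139876 = 0.092226
  M+2: 0.659344×0.468248 + 0.305312×0.139876 = 0.351442
  M+4: 0.659344×0.391876 + 0.305312×0.468248 + 0.035344×0.139876 = 0.406287
  M+6: 0.305312×0.391876 + 0.035344×0.468248 = 0.136194
  M+8: 0.035344×0.391876 = 0.013850
Scale to base peak (0.406287) = 100: 22.70 : 86.50 : 100.00 : 33.52 : 3.41

22.70 : 86.50 : 100.00 : 33.52 : 3.41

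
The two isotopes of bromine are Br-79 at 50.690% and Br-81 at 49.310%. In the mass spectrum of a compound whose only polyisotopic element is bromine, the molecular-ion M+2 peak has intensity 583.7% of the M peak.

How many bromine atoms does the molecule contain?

6

The M+2/M ratio from n Br atoms is n · q/p = n · 0.49310/0.50690.
n = 5.837 × 0.50690/0.49310 = 6.00 ≈ 6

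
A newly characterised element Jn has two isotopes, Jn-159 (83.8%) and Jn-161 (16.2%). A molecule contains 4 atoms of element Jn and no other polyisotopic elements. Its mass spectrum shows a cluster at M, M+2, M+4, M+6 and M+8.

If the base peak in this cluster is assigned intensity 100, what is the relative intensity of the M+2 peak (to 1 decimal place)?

77.3

Binomial terms of (0.838 + 0.162)^4: M 0.4931, M+2 0.3813, M+4 0.1106, M+6 0.0143, M+8 0.0007 → M is the base peak.
P(M) = C(4,0) × 0.838^4 × 0.162^0 = 1 × 0.49314664 × 1.0000 = 0.493147 (base)
P(M+2) = C(4,1) × 0.838^3 × 0.162^1 = 4 × 0.58848047 × 0.1620 = 0.381335
Relative intensity = 0.381335 / 0.493147 × 100 = 77.3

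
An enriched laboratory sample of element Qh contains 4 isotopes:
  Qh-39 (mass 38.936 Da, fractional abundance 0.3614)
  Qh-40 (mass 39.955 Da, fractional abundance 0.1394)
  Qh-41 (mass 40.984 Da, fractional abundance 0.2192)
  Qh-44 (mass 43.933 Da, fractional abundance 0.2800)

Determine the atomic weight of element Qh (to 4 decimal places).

40.9261 Da

Ar = Σ fᵢ·mᵢ = 0.3614 × 38.936 + 0.1394 × 39.955 + 0.2192 × 40.984 + 0.2800 × 43.933
= 14.07147 + 5.56973 + 8.98369 + 12.30124 = 40.92613 Da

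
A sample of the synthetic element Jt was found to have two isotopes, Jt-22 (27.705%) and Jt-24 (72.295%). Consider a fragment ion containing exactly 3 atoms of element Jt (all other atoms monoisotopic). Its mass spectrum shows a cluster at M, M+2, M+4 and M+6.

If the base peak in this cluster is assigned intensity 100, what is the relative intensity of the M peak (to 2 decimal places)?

Term probabilities: M 0.0213, M+2 0.1665, M+4 0.4344, M+6 0.3779. Base peak = M+4.
P(M+4) = C(3,2) × 0.27705^1 × 0.72295^2 = 3 × 0.27705 × 0.5226567 = 0.434406 (base)
P(M) = C(3,0) × 0.27705^3 × 0.72295^0 = 1 × 0.02126544 × 1.0000 = 0.021265
Relative intensity = 0.021265 / 0.434406 × 100 = 4.90

4.90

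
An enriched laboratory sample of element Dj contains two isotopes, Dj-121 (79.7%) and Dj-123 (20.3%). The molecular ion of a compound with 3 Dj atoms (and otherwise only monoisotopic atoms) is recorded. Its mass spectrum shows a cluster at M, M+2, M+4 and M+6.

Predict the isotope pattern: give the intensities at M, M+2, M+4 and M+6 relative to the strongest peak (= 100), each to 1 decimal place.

The 3 Dj atoms are independent, so intensities follow the terms of (0.797 + 0.203)^3.
P(M) = 0.797^3 = 0.506262
P(M+2) = 3 × 0.797^2 × 0.203^1 = 0.386842
P(M+4) = 3 × 0.797^1 × 0.203^2 = 0.098531
P(M+6) = 0.203^3 = 0.008365
The M peak is largest (0.506262); scaling to 100 gives 100.0 : 76.4 : 19.5 : 1.7.

100.0 : 76.4 : 19.5 : 1.7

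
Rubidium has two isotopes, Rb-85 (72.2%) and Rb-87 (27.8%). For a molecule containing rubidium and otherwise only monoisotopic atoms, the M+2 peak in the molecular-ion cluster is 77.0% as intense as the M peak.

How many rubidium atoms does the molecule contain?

The M+2/M ratio from n Rb atoms is n · q/p = n · 0.278/0.722.
n = 0.770 × 0.722/0.278 = 2.00 ≈ 2

2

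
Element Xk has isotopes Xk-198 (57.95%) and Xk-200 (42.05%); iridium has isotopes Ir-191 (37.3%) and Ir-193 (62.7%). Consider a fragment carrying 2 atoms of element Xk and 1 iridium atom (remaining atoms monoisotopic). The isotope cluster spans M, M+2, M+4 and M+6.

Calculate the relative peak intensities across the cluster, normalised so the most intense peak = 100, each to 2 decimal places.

Element Xk pattern (n=2): 0.33582025 : 0.4873595 : 0.17682025
Iridium pattern (n=1): 0.3730 : 0.6270
Convolve the two distributions (both contribute in 2-u steps):
  M: 0.33582025×0.3730 = 0.125261
  M+2: 0.33582025×0.6270 + 0.4873595×0.3730 = 0.392344
  M+4: 0.4873595×0.6270 + 0.17682025×0.3730 = 0.371528
  M+6: 0.17682025×0.6270 = 0.110866
Scale to base peak (0.392344) = 100: 31.93 : 100.00 : 94.69 : 28.26

31.93 : 100.00 : 94.69 : 28.26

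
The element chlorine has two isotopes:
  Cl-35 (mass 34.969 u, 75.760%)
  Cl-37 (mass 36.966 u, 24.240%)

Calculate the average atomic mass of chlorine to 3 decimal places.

Weight each isotope mass by its fractional abundance: 0.75760 × 34.969 + 0.24240 × 36.966
= 26.4925 + 8.9606 = 35.4531 u

35.453 u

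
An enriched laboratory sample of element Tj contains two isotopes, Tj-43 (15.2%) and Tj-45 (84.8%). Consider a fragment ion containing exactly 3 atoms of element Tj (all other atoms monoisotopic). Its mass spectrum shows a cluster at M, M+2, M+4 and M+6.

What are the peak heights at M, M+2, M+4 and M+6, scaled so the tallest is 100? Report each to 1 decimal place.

Each Tj atom is independently Tj-43 (p = 0.152) or Tj-45 (q = 0.848); the cluster is the binomial expansion (p + q)^3.
P(M) = 0.152^3 = 0.003512
P(M+2) = 3 × 0.152^2 × 0.848^1 = 0.058777
P(M+4) = 3 × 0.152^1 × 0.848^2 = 0.327911
P(M+6) = 0.848^3 = 0.609800
The M+6 peak is largest (0.609800); scaling to 100 gives 0.6 : 9.6 : 53.8 : 100.0.

0.6 : 9.6 : 53.8 : 100.0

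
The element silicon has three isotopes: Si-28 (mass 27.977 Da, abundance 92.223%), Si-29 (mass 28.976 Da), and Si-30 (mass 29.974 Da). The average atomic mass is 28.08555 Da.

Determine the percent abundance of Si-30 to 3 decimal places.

Let x and y be the fractions of Si-29 and Si-30. Then x + y = 1 − 0.92223 = 0.07777 and 28.976x + 29.974y = 28.08555 − 0.92223×27.977 = 2.28432129.
Substituting: 28.976x + 29.974(0.07777 − x) = 2.28432129
(28.976 − 29.974)x = -0.04675669  ⇒  x = 0.04685, y = 0.03092
Si-29: 4.685%, Si-30: 3.092%.

3.092%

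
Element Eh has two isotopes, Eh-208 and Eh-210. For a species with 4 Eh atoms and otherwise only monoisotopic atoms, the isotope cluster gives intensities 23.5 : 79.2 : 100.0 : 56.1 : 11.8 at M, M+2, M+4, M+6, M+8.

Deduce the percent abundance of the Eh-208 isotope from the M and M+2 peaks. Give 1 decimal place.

If p is the fraction of Eh that is Eh-208, then I(M+2)/I(M) = [C(4,1)·p^3·(1−p)] / p^4 = 4·(1−p)/p = 79.2/23.5 = 3.3702
(1−p)/p = 3.3702/4 = 0.8426  ⇒  p = 1/(1 + 0.8426) = 0.5427
Eh-208: 54.3%, Eh-210: 45.7%.

54.3%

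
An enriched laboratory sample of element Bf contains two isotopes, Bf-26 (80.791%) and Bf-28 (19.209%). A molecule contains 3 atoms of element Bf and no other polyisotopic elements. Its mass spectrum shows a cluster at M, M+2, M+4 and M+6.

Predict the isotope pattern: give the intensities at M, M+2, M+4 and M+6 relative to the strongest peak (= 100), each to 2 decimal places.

Each Bf atom is independently Bf-26 (p = 0.80791) or Bf-28 (q = 0.19209); the cluster is the binomial expansion (p + q)^3.
P(M) = 0.80791^3 = 0.527338
P(M+2) = 3 × 0.80791^2 × 0.19209^1 = 0.376142
P(M+4) = 3 × 0.80791^1 × 0.19209^2 = 0.089432
P(M+6) = 0.19209^3 = 0.007088
The M peak is largest (0.527338); scaling to 100 gives 100.00 : 71.33 : 16.96 : 1.34.

100.00 : 71.33 : 16.96 : 1.34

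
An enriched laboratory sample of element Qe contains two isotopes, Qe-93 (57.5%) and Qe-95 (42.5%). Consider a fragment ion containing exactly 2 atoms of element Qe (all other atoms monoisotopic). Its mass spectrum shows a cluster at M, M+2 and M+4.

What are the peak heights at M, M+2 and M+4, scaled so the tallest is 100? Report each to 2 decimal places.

67.65 : 100.00 : 36.96

The 2 Qe atoms are independent, so intensities follow the terms of (0.575 + 0.425)^2.
P(M) = 0.575^2 = 0.330625
P(M+2) = 2 × 0.575^1 × 0.425^1 = 0.488750
P(M+4) = 0.425^2 = 0.180625
The M+2 peak is largest (0.488750); scaling to 100 gives 67.65 : 100.00 : 36.96.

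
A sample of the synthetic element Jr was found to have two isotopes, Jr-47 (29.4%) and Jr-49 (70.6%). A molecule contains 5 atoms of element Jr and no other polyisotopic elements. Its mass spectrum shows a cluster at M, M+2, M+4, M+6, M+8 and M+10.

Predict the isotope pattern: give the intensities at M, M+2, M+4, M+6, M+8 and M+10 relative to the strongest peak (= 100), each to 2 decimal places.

Expanding (0.294 + 0.706)^5:
P(M) = 0.294^5 = 0.002197
P(M+2) = 5 × 0.294^4 × 0.706^1 = 0.026373
P(M+4) = 10 × 0.294^3 × 0.706^2 = 0.126663
P(M+6) = 10 × 0.294^2 × 0.706^3 = 0.304165
P(M+8) = 5 × 0.294^1 × 0.706^4 = 0.365205
P(M+10) = 0.706^5 = 0.175398
The M+8 peak is largest (0.365205); scaling to 100 gives 0.60 : 7.22 : 34.68 : 83.29 : 100.00 : 48.03.

0.60 : 7.22 : 34.68 : 83.29 : 100.00 : 48.03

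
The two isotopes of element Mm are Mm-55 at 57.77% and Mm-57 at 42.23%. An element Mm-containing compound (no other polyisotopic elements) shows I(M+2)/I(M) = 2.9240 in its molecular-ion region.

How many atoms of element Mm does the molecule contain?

4

For n independent Mm atoms, I(M+2)/I(M) = n · (abundance Mm-57) / (abundance Mm-55) = n · 0.4223/0.5777.
n = 2.9240 × 0.5777/0.4223 = 4.00 ≈ 4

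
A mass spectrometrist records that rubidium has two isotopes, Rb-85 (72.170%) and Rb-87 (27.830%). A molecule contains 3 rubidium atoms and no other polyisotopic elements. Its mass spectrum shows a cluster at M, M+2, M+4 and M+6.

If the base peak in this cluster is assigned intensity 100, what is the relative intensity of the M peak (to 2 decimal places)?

(0.72170 + 0.27830)^3 gives M 0.3759, M+2 0.4349, M+4 0.1677, M+6 0.0216; the largest is M+2.
P(M+2) = C(3,1) × 0.72170^2 × 0.27830^1 = 3 × 0.52085089 × 0.2783 = 0.434858 (base)
P(M) = C(3,0) × 0.72170^3 × 0.27830^0 = 1 × 0.37589809 × 1.0000 = 0.375898
Relative intensity = 0.375898 / 0.434858 × 100 = 86.44

86.44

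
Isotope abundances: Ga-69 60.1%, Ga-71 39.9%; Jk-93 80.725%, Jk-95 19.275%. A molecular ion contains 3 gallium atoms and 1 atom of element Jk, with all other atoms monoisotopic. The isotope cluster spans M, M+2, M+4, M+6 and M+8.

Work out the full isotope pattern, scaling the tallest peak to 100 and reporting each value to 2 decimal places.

Gallium pattern (n=3): 0.2170818 : 0.4323576 : 0.2870394 : 0.0635212
Element Jk pattern (n=1): 0.80725 : 0.19275
Convolve the two distributions (both contribute in 2-u steps):
  M: 0.2170818×0.80725 = 0.175239
  M+2: 0.2170818×0.19275 + 0.4323576×0.80725 = 0.390863
  M+4: 0.4323576×0.19275 + 0.2870394×0.80725 = 0.315049
  M+6: 0.2870394×0.19275 + 0.0635212×0.80725 = 0.106604
  M+8: 0.0635212×0.19275 = 0.012244
Scale to base peak (0.390863) = 100: 44.83 : 100.00 : 80.60 : 27.27 : 3.13

44.83 : 100.00 : 80.60 : 27.27 : 3.13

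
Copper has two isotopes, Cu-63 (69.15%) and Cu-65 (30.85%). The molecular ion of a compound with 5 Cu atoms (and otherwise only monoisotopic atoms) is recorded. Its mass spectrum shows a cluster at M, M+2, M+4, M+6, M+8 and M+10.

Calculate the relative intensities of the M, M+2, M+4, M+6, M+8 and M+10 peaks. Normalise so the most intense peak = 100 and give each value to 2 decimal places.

Each Cu atom is independently Cu-63 (p = 0.6915) or Cu-65 (q = 0.3085); the cluster is the binomial expansion (p + q)^5.
P(M) = 0.6915^5 = 0.158111
P(M+2) = 5 × 0.6915^4 × 0.3085^1 = 0.352691
P(M+4) = 10 × 0.6915^3 × 0.3085^2 = 0.314693
P(M+6) = 10 × 0.6915^2 × 0.3085^3 = 0.140394
P(M+8) = 5 × 0.6915^1 × 0.3085^4 = 0.031317
P(M+10) = 0.3085^5 = 0.002794
The M+2 peak is largest (0.352691); scaling to 100 gives 44.83 : 100.00 : 89.23 : 39.81 : 8.88 : 0.79.

44.83 : 100.00 : 89.23 : 39.81 : 8.88 : 0.79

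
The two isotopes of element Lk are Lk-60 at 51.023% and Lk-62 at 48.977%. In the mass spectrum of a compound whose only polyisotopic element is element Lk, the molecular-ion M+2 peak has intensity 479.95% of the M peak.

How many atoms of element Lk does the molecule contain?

5

The M+2/M ratio from n Lk atoms is n · q/p = n · 0.48977/0.51023.
n = 4.7995 × 0.51023/0.48977 = 5.00 ≈ 5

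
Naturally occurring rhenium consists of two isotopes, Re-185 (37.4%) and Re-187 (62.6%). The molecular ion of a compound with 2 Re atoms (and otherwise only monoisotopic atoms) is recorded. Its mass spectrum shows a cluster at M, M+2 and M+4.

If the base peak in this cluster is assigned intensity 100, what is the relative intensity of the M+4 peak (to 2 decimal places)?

Binomial terms of (0.374 + 0.626)^2: M 0.1399, M+2 0.4682, M+4 0.3919 → M+2 is the base peak.
P(M+2) = C(2,1) × 0.374^1 × 0.626^1 = 2 × 0.3740 × 0.6260 = 0.468248 (base)
P(M+4) = C(2,2) × 0.374^0 × 0.626^2 = 1 × 1.0000 × 0.391876 = 0.391876
Relative intensity = 0.391876 / 0.468248 × 100 = 83.69

83.69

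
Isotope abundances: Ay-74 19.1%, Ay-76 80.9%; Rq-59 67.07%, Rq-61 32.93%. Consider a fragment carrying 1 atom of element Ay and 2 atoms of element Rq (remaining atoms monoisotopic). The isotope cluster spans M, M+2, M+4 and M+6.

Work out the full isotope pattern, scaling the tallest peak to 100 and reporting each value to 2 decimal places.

Element Ay pattern (n=1): 0.1910 : 0.8090
Element Rq pattern (n=2): 0.44983849 : 0.44172302 : 0.10843849
Convolve the two distributions (both contribute in 2-u steps):
  M: 0.1910×0.44983849 = 0.085919
  M+2: 0.1910×0.44172302 + 0.8090×0.44983849 = 0.448288
  M+4: 0.1910×0.10843849 + 0.8090×0.44172302 = 0.378066
  M+6: 0.8090×0.10843849 = 0.087727
Scale to base peak (0.448288) = 100: 19.17 : 100.00 : 84.34 : 19.57

19.17 : 100.00 : 84.34 : 19.57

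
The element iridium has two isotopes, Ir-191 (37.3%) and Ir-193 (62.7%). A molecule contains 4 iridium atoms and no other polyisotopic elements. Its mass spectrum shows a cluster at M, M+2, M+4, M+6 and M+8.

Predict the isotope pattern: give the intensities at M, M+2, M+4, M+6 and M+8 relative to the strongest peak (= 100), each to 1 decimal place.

5.3 : 35.4 : 89.2 : 100.0 : 42.0

The 4 Ir atoms are independent, so intensities follow the terms of (0.373 + 0.627)^4.
P(M) = 0.373^4 = 0.019357
P(M+2) = 4 × 0.373^3 × 0.627^1 = 0.130153
P(M+4) = 6 × 0.373^2 × 0.627^2 = 0.328174
P(M+6) = 4 × 0.373^1 × 0.627^3 = 0.367766
P(M+8) = 0.627^4 = 0.154550
The M+6 peak is largest (0.367766); scaling to 100 gives 5.3 : 35.4 : 89.2 : 100.0 : 42.0.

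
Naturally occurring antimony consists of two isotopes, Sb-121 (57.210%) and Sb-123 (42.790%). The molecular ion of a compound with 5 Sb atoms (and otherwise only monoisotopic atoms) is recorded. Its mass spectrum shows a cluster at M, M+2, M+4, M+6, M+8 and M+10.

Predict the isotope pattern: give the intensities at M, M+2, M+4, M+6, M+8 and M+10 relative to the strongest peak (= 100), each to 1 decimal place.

Expanding (0.57210 + 0.42790)^5:
P(M) = 0.57210^5 = 0.061286
P(M+2) = 5 × 0.57210^4 × 0.42790^1 = 0.229192
P(M+4) = 10 × 0.57210^3 × 0.42790^2 = 0.342847
P(M+6) = 10 × 0.57210^2 × 0.42790^3 = 0.256431
P(M+8) = 5 × 0.57210^1 × 0.42790^4 = 0.095898
P(M+10) = 0.42790^5 = 0.014345
The M+4 peak is largest (0.342847); scaling to 100 gives 17.9 : 66.8 : 100.0 : 74.8 : 28.0 : 4.2.

17.9 : 66.8 : 100.0 : 74.8 : 28.0 : 4.2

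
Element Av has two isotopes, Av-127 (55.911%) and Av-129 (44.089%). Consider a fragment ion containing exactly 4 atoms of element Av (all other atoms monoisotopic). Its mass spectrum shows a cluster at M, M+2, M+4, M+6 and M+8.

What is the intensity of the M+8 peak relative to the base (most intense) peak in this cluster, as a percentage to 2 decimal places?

10.36%

Term probabilities: M 0.0977, M+2 0.3082, M+4 0.3646, M+6 0.1917, M+8 0.0378. Base peak = M+4.
P(M+4) = C(4,2) × 0.55911^2 × 0.44089^2 = 6 × 0.31260399 × 0.19438399 = 0.364591 (base)
P(M+8) = C(4,4) × 0.55911^0 × 0.44089^4 = 1 × 1.0000 × 0.03778514 = 0.037785
Relative intensity = 0.037785 / 0.364591 × 100 = 10.36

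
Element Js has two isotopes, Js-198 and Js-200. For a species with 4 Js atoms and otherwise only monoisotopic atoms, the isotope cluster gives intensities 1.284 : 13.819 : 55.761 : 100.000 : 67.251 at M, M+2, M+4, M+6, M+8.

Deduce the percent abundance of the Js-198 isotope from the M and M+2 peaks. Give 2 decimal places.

27.10%

If p is the fraction of Js that is Js-198, then I(M+2)/I(M) = [C(4,1)·p^3·(1−p)] / p^4 = 4·(1−p)/p = 13.819/1.284 = 10.7625
(1−p)/p = 10.7625/4 = 2.6906  ⇒  p = 1/(1 + 2.6906) = 0.2710
Js-198: 27.10%, Js-200: 72.90%.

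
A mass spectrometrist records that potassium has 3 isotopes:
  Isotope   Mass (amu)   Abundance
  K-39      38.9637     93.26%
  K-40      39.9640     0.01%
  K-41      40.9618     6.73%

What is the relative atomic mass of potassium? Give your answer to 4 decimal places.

Weight each isotope mass by its fractional abundance: 0.9326 × 38.9637 + 0.0001 × 39.9640 + 0.0673 × 40.9618
= 36.33755 + 0.00400 + 2.75673 = 39.09828 amu

39.0983 amu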